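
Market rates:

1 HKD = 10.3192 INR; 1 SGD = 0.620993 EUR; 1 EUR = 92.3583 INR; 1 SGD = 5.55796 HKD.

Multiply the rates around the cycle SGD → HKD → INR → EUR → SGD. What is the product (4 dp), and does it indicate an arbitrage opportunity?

Around SGD → HKD → INR → EUR → SGD: 1 × 5.55796 × 10.3192 ÷ 92.3583 ÷ 0.620993 = 0.999997
Product ≈ 1 (deviation 0.000%, within rounding noise).

1.0000 (no arbitrage)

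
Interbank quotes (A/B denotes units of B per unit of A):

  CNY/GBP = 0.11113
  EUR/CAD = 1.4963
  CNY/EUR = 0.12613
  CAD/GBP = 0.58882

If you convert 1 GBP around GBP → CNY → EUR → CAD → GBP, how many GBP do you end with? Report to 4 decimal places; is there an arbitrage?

1.0000 (no arbitrage)

Around GBP → CNY → EUR → CAD → GBP: 1 ÷ 0.11113 × 0.12613 × 1.4963 × 0.58882 = 0.999973
Product ≈ 1 (deviation 0.003%, within rounding noise).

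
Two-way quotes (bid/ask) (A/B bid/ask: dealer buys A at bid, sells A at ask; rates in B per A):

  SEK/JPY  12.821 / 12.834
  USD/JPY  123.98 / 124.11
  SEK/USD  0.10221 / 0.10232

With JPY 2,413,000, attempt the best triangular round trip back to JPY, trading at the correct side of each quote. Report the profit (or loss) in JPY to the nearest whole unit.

Best loop JPY → USD → SEK → JPY:
JPY 2,413,000 ÷ 124.11 (buy USD at ask) = USD 19,442.43
USD 19,442.43 ÷ 0.10232 (buy SEK at ask) = SEK 190,015.93
SEK 190,015.93 × 12.821 (sell SEK at bid) = JPY 2,436,194

Net profit: JPY 23,194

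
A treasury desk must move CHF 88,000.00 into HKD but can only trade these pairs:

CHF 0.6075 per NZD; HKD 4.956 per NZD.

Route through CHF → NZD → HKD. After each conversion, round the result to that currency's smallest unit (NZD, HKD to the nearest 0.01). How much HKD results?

HKD 717,906.19

CHF 88,000.00 ÷ 0.6075 = NZD 144,855.97
NZD 144,855.97 × 4.956 = HKD 717,906.19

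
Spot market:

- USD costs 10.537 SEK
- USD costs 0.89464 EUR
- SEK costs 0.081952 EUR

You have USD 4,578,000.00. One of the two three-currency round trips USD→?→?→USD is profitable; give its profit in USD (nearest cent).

Profitable loop is USD → EUR → SEK → USD:
USD 4,578,000.00 × 0.89464 = EUR 4,095,661.92
EUR 4,095,661.92 ÷ 0.081952 = SEK 49,976,351.03
SEK 49,976,351.03 ÷ 10.537 = USD 4,742,939.26
Profit = USD 4,742,939.26 − USD 4,578,000.00

Profit: USD 164,939.26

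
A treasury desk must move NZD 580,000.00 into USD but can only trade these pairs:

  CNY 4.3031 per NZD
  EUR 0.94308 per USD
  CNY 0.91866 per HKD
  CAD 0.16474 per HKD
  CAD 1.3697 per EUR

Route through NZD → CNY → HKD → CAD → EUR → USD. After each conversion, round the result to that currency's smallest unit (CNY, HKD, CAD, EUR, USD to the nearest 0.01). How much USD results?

NZD 580,000.00 × 4.3031 = CNY 2,495,798.00
CNY 2,495,798.00 ÷ 0.91866 = HKD 2,716,780.96
HKD 2,716,780.96 × 0.16474 = CAD 447,562.50
CAD 447,562.50 ÷ 1.3697 = EUR 326,759.51
EUR 326,759.51 ÷ 0.94308 = USD 346,481.22

USD 346,481.22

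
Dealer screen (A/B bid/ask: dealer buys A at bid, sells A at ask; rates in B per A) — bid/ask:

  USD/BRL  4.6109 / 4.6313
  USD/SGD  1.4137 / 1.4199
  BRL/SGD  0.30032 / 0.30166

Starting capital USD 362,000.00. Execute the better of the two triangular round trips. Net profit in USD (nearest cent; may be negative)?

Net profit: USD 4,306.97

Best loop USD → SGD → BRL → USD:
USD 362,000.00 × 1.4137 (sell USD at bid) = SGD 511,759.40
SGD 511,759.40 ÷ 0.30166 (buy BRL at ask) = BRL 1,696,477.49
BRL 1,696,477.49 ÷ 4.6313 (buy USD at ask) = USD 366,306.97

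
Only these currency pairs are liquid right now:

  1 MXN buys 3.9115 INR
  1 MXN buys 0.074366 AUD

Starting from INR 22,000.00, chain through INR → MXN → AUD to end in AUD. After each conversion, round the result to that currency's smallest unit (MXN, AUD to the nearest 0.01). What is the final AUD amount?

AUD 418.27

INR 22,000.00 ÷ 3.9115 = MXN 5,624.44
MXN 5,624.44 × 0.074366 = AUD 418.27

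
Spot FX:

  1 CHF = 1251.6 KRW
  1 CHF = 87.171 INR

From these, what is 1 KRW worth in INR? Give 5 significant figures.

KRW/INR = 0.069648

1 KRW ÷ 1251.6 = 0.000798977 CHF
0.000798977 CHF × 87.171 = 0.0696477 INR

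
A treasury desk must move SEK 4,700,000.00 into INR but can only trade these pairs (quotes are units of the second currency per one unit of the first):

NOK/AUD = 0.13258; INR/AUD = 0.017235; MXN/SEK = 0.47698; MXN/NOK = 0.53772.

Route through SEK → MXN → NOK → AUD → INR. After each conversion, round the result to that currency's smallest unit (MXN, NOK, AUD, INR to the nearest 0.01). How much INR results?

SEK 4,700,000.00 ÷ 0.47698 = MXN 9,853,662.63
MXN 9,853,662.63 × 0.53772 = NOK 5,298,511.47
NOK 5,298,511.47 × 0.13258 = AUD 702,476.65
AUD 702,476.65 ÷ 0.017235 = INR 40,758,726.43

INR 40,758,726.43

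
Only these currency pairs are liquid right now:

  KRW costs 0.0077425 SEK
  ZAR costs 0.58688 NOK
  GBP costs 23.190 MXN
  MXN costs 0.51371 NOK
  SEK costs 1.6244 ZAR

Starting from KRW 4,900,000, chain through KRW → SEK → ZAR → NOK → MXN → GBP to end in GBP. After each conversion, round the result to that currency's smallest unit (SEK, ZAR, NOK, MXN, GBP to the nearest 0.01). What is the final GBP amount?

GBP 3,035.99

KRW 4,900,000 × 0.0077425 = SEK 37,938.25
SEK 37,938.25 × 1.6244 = ZAR 61,626.89
ZAR 61,626.89 × 0.58688 = NOK 36,167.59
NOK 36,167.59 ÷ 0.51371 = MXN 70,404.68
MXN 70,404.68 ÷ 23.190 = GBP 3,035.99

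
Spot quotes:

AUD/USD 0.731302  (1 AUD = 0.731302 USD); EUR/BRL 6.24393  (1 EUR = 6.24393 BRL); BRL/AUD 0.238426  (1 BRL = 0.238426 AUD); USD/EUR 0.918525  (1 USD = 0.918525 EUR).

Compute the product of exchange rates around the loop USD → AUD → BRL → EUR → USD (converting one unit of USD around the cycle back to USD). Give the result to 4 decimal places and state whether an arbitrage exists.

Around USD → AUD → BRL → EUR → USD: 1 ÷ 0.731302 ÷ 0.238426 ÷ 6.24393 ÷ 0.918525 = 1.000001
Product ≈ 1 (deviation 0.000%, within rounding noise).

1.0000 (no arbitrage)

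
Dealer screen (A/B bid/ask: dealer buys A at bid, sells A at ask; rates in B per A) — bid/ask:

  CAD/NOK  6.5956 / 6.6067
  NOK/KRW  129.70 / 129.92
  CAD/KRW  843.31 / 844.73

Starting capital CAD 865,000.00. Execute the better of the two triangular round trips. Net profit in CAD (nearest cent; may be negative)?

Net profit: CAD 10,976.54

Best loop CAD → NOK → KRW → CAD:
CAD 865,000.00 × 6.5956 (sell CAD at bid) = NOK 5,705,194.00
NOK 5,705,194.00 × 129.70 (sell NOK at bid) = KRW 739,963,662
KRW 739,963,662 ÷ 844.73 (buy CAD at ask) = CAD 875,976.54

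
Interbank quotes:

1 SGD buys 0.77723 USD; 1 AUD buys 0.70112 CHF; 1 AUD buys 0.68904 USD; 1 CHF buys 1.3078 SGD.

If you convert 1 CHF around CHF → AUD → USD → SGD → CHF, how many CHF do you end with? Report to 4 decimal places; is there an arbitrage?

0.9669 (arbitrage exists)

Around CHF → AUD → USD → SGD → CHF: 1 ÷ 0.70112 × 0.68904 ÷ 0.77723 ÷ 1.3078 = 0.966855
Product < 1; profitable direction is CHF → SGD → USD → AUD → CHF.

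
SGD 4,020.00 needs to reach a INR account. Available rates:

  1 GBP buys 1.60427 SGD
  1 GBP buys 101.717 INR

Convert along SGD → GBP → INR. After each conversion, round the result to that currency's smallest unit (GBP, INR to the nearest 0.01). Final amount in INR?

INR 254,883.48

SGD 4,020.00 ÷ 1.60427 = GBP 2,505.81
GBP 2,505.81 × 101.717 = INR 254,883.48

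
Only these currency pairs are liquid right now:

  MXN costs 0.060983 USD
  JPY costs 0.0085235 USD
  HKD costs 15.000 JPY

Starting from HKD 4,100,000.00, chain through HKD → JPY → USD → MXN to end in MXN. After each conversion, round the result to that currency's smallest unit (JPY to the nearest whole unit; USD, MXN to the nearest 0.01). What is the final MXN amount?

HKD 4,100,000.00 × 15.000 = JPY 61,500,000
JPY 61,500,000 × 0.0085235 = USD 524,195.25
USD 524,195.25 ÷ 0.060983 = MXN 8,595,760.29

MXN 8,595,760.29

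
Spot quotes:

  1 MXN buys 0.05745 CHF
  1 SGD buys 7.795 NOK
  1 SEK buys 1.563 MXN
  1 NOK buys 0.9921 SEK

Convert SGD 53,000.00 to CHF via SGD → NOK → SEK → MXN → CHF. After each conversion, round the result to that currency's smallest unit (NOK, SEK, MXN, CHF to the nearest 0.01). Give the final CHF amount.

CHF 36,804.12

SGD 53,000.00 × 7.795 = NOK 413,135.00
NOK 413,135.00 × 0.9921 = SEK 409,871.23
SEK 409,871.23 × 1.563 = MXN 640,628.73
MXN 640,628.73 × 0.05745 = CHF 36,804.12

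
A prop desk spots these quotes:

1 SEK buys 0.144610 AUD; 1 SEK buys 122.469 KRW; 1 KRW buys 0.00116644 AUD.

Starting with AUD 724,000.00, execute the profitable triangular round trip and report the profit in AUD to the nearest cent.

Profit: AUD 8,906.07

Profitable loop is AUD → KRW → SEK → AUD:
AUD 724,000.00 ÷ 0.00116644 = KRW 620,692,020
KRW 620,692,020 ÷ 122.469 = SEK 5,068,156.19
SEK 5,068,156.19 × 0.144610 = AUD 732,906.07
Profit = AUD 732,906.07 − AUD 724,000.00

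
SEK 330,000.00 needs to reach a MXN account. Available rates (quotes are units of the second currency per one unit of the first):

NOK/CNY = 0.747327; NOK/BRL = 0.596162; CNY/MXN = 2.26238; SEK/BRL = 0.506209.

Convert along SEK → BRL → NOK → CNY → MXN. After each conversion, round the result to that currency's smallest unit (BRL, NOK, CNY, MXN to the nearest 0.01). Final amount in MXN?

MXN 473,757.10

SEK 330,000.00 × 0.506209 = BRL 167,048.97
BRL 167,048.97 ÷ 0.596162 = NOK 280,207.34
NOK 280,207.34 × 0.747327 = CNY 209,406.51
CNY 209,406.51 × 2.26238 = MXN 473,757.10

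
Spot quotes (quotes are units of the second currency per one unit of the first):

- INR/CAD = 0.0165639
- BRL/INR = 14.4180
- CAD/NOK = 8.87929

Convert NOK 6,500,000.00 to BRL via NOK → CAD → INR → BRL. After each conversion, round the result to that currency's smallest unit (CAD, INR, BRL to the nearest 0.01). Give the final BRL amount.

NOK 6,500,000.00 ÷ 8.87929 = CAD 732,040.51
CAD 732,040.51 ÷ 0.0165639 = INR 44,194,936.58
INR 44,194,936.58 ÷ 14.4180 = BRL 3,065,261.24

BRL 3,065,261.24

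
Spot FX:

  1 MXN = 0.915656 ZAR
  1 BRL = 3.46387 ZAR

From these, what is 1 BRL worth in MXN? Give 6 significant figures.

1 BRL × 3.46387 = 3.46387 ZAR
3.46387 ZAR ÷ 0.915656 = 3.78294 MXN

BRL/MXN = 3.78294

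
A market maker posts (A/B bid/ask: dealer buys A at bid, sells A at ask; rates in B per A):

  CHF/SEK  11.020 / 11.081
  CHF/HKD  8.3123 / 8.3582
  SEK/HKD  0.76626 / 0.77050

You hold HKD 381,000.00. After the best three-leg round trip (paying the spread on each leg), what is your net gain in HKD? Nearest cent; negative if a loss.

Net profit: HKD 3,919.55

Best loop HKD → CHF → SEK → HKD:
HKD 381,000.00 ÷ 8.3582 (buy CHF at ask) = CHF 45,583.98
CHF 45,583.98 × 11.020 (sell CHF at bid) = SEK 502,335.43
SEK 502,335.43 × 0.76626 (sell SEK at bid) = HKD 384,919.55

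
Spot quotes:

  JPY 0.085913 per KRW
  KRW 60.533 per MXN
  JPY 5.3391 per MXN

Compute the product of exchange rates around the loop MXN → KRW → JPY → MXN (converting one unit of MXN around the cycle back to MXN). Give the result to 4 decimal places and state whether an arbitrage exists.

Around MXN → KRW → JPY → MXN: 1 × 60.533 × 0.085913 ÷ 5.3391 = 0.974054
Product < 1; profitable direction is MXN → JPY → KRW → MXN.

0.9741 (arbitrage exists)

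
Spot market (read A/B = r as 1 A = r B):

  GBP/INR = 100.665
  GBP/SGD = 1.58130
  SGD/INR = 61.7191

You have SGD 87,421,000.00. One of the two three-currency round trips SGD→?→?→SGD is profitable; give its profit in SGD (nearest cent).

Profit: SGD 2,748,655.93

Profitable loop is SGD → GBP → INR → SGD:
SGD 87,421,000.00 ÷ 1.58130 = GBP 55,284,259.79
GBP 55,284,259.79 × 100.665 = INR 5,565,190,011.38
INR 5,565,190,011.38 ÷ 61.7191 = SGD 90,169,655.93
Profit = SGD 90,169,655.93 − SGD 87,421,000.00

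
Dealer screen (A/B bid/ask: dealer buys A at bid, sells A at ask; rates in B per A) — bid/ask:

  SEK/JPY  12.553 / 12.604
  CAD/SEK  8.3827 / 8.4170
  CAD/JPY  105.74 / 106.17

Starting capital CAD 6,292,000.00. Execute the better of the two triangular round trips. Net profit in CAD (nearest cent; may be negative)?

Best loop CAD → JPY → SEK → CAD:
CAD 6,292,000.00 × 105.74 (sell CAD at bid) = JPY 665,316,080
JPY 665,316,080 ÷ 12.604 (buy SEK at ask) = SEK 52,786,106.00
SEK 52,786,106.00 ÷ 8.4170 (buy CAD at ask) = CAD 6,271,368.18

Net result: CAD -20,631.82 (no profitable arbitrage after spreads)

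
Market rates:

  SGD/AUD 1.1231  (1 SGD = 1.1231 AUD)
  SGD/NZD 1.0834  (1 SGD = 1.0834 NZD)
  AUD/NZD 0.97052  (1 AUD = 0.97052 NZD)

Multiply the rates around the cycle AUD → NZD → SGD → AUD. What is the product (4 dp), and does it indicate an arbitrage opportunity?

1.0061 (arbitrage exists)

Around AUD → NZD → SGD → AUD: 1 × 0.97052 ÷ 1.0834 × 1.1231 = 1.006084
Product > 1; profitable direction is AUD → NZD → SGD → AUD.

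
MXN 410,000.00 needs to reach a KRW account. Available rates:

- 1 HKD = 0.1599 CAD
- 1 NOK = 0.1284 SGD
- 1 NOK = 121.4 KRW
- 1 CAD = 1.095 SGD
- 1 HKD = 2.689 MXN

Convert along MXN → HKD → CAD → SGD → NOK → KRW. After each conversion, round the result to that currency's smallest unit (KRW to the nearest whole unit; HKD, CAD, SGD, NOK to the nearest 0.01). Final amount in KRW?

KRW 25,241,159

MXN 410,000.00 ÷ 2.689 = HKD 152,473.04
HKD 152,473.04 × 0.1599 = CAD 24,380.44
CAD 24,380.44 × 1.095 = SGD 26,696.58
SGD 26,696.58 ÷ 0.1284 = NOK 207,917.29
NOK 207,917.29 × 121.4 = KRW 25,241,159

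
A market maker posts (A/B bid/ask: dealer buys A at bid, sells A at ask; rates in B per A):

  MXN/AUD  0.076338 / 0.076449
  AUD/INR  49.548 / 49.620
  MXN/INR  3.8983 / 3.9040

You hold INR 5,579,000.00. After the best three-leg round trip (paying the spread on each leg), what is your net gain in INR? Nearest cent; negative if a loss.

Best loop INR → AUD → MXN → INR:
INR 5,579,000.00 ÷ 49.620 (buy AUD at ask) = AUD 112,434.50
AUD 112,434.50 ÷ 0.076449 (buy MXN at ask) = MXN 1,470,712.53
MXN 1,470,712.53 × 3.8983 (sell MXN at bid) = INR 5,733,278.66

Net profit: INR 154,278.66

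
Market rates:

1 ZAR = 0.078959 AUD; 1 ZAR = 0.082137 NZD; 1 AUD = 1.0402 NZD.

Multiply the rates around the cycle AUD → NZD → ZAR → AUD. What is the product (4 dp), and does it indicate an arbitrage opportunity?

1.0000 (no arbitrage)

Around AUD → NZD → ZAR → AUD: 1 × 1.0402 ÷ 0.082137 × 0.078959 = 0.999953
Product ≈ 1 (deviation 0.005%, within rounding noise).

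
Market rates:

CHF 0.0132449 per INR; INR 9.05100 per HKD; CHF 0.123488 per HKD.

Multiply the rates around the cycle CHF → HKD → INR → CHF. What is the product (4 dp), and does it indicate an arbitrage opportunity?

0.9708 (arbitrage exists)

Around CHF → HKD → INR → CHF: 1 ÷ 0.123488 × 9.05100 × 0.0132449 = 0.970779
Product < 1; profitable direction is CHF → INR → HKD → CHF.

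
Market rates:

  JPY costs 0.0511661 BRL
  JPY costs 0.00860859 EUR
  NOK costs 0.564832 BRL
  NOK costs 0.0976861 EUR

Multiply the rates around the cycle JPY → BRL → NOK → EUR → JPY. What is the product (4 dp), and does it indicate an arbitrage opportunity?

Around JPY → BRL → NOK → EUR → JPY: 1 × 0.0511661 ÷ 0.564832 × 0.0976861 ÷ 0.00860859 = 1.027931
Product > 1; profitable direction is JPY → BRL → NOK → EUR → JPY.

1.0279 (arbitrage exists)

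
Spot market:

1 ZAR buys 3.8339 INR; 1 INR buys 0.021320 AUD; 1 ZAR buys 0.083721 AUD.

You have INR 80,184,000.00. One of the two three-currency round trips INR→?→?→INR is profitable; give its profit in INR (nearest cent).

Profit: INR 1,944,547.70

Profitable loop is INR → ZAR → AUD → INR:
INR 80,184,000.00 ÷ 3.8339 = ZAR 20,914,473.51
ZAR 20,914,473.51 × 0.083721 = AUD 1,750,980.64
AUD 1,750,980.64 ÷ 0.021320 = INR 82,128,547.70
Profit = INR 82,128,547.70 − INR 80,184,000.00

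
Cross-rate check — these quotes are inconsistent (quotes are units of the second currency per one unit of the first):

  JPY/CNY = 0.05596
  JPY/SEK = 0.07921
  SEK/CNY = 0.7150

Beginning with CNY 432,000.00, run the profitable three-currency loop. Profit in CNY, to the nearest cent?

Profitable loop is CNY → JPY → SEK → CNY:
CNY 432,000.00 ÷ 0.05596 = JPY 7,719,800
JPY 7,719,800 × 0.07921 = SEK 611,485.35
SEK 611,485.35 × 0.7150 = CNY 437,212.02
Profit = CNY 437,212.02 − CNY 432,000.00

Profit: CNY 5,212.02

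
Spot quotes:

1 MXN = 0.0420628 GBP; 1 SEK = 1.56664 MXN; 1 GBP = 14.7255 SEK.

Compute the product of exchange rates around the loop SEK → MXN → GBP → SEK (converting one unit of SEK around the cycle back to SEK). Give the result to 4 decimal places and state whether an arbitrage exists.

Around SEK → MXN → GBP → SEK: 1 × 1.56664 × 0.0420628 × 14.7255 = 0.970370
Product < 1; profitable direction is SEK → GBP → MXN → SEK.

0.9704 (arbitrage exists)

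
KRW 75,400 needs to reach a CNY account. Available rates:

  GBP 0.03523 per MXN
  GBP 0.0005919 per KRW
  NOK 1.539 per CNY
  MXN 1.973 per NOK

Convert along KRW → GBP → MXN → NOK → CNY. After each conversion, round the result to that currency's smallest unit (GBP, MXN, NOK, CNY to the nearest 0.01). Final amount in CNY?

CNY 417.21

KRW 75,400 × 0.0005919 = GBP 44.63
GBP 44.63 ÷ 0.03523 = MXN 1,266.82
MXN 1,266.82 ÷ 1.973 = NOK 642.08
NOK 642.08 ÷ 1.539 = CNY 417.21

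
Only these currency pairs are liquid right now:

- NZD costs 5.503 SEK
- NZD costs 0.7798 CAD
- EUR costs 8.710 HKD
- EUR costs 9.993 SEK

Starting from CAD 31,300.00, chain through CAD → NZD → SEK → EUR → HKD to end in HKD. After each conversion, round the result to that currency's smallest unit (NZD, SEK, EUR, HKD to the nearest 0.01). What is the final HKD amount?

CAD 31,300.00 ÷ 0.7798 = NZD 40,138.50
NZD 40,138.50 × 5.503 = SEK 220,882.17
SEK 220,882.17 ÷ 9.993 = EUR 22,103.69
EUR 22,103.69 × 8.710 = HKD 192,523.14

HKD 192,523.14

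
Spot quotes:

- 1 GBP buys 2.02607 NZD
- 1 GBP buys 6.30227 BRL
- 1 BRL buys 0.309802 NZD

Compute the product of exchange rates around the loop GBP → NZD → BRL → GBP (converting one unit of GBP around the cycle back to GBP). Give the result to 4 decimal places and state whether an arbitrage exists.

1.0377 (arbitrage exists)

Around GBP → NZD → BRL → GBP: 1 × 2.02607 ÷ 0.309802 ÷ 6.30227 = 1.037703
Product > 1; profitable direction is GBP → NZD → BRL → GBP.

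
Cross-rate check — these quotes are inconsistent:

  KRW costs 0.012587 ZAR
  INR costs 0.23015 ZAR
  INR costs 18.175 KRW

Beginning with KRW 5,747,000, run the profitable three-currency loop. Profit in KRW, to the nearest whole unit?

Profitable loop is KRW → INR → ZAR → KRW:
KRW 5,747,000 ÷ 18.175 = INR 316,203.58
INR 316,203.58 × 0.23015 = ZAR 72,774.25
ZAR 72,774.25 ÷ 0.012587 = KRW 5,781,700
Profit = KRW 5,781,700 − KRW 5,747,000

Profit: KRW 34,700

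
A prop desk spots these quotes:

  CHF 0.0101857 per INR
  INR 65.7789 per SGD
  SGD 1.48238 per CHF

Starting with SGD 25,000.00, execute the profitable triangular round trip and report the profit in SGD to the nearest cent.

Profitable loop is SGD → CHF → INR → SGD:
SGD 25,000.00 ÷ 1.48238 = CHF 16,864.77
CHF 16,864.77 ÷ 0.0101857 = INR 1,655,730.24
INR 1,655,730.24 ÷ 65.7789 = SGD 25,171.15
Profit = SGD 25,171.15 − SGD 25,000.00

Profit: SGD 171.15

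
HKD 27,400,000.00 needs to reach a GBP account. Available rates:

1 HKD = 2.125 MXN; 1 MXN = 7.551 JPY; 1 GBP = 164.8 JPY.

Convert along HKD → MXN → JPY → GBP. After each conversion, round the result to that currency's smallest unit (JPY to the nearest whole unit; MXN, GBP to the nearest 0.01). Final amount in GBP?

GBP 2,667,821.45

HKD 27,400,000.00 × 2.125 = MXN 58,225,000.00
MXN 58,225,000.00 × 7.551 = JPY 439,656,975
JPY 439,656,975 ÷ 164.8 = GBP 2,667,821.45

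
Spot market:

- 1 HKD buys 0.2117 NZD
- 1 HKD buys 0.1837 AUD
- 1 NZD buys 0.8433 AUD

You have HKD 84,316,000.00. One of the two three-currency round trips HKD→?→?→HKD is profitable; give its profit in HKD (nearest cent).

Profitable loop is HKD → AUD → NZD → HKD:
HKD 84,316,000.00 × 0.1837 = AUD 15,488,849.20
AUD 15,488,849.20 ÷ 0.8433 = NZD 18,366,950.31
NZD 18,366,950.31 ÷ 0.2117 = HKD 86,759,330.72
Profit = HKD 86,759,330.72 − HKD 84,316,000.00

Profit: HKD 2,443,330.72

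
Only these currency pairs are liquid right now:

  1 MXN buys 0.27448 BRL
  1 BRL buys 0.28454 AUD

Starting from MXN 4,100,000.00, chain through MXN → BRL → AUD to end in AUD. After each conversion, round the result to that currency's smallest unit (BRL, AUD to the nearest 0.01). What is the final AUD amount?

MXN 4,100,000.00 × 0.27448 = BRL 1,125,368.00
BRL 1,125,368.00 × 0.28454 = AUD 320,212.21

AUD 320,212.21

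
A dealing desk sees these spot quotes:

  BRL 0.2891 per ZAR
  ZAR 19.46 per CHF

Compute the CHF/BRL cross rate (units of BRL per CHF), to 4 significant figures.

CHF/BRL = 5.626

1 CHF × 19.46 = 19.46 ZAR
19.46 ZAR × 0.2891 = 5.62589 BRL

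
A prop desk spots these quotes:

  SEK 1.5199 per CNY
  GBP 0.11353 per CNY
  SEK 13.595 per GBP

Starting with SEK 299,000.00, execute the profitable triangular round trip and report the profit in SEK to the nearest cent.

Profitable loop is SEK → CNY → GBP → SEK:
SEK 299,000.00 ÷ 1.5199 = CNY 196,723.47
CNY 196,723.47 × 0.11353 = GBP 22,334.02
GBP 22,334.02 × 13.595 = SEK 303,630.94
Profit = SEK 303,630.94 − SEK 299,000.00

Profit: SEK 4,630.94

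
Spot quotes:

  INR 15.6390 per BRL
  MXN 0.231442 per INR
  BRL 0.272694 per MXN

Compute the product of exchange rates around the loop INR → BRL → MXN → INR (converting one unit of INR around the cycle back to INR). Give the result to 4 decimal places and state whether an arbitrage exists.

1.0131 (arbitrage exists)

Around INR → BRL → MXN → INR: 1 ÷ 15.6390 ÷ 0.272694 ÷ 0.231442 = 1.013149
Product > 1; profitable direction is INR → BRL → MXN → INR.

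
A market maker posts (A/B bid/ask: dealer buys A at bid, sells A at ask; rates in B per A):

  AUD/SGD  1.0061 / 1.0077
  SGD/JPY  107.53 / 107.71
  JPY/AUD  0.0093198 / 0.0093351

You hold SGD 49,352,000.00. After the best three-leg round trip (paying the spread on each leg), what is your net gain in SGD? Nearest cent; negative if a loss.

Net profit: SGD 408,203.14

Best loop SGD → JPY → AUD → SGD:
SGD 49,352,000.00 × 107.53 (sell SGD at bid) = JPY 5,306,820,560
JPY 5,306,820,560 × 0.0093198 (sell JPY at bid) = AUD 49,458,506.26
AUD 49,458,506.26 × 1.0061 (sell AUD at bid) = SGD 49,760,203.14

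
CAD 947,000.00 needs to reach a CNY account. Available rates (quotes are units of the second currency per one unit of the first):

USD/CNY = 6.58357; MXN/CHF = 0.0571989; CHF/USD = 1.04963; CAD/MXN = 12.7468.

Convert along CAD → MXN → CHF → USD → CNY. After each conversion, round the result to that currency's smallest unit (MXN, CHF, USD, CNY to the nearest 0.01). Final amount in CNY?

CNY 4,771,297.72

CAD 947,000.00 × 12.7468 = MXN 12,071,219.60
MXN 12,071,219.60 × 0.0571989 = CHF 690,460.48
CHF 690,460.48 × 1.04963 = USD 724,728.03
USD 724,728.03 × 6.58357 = CNY 4,771,297.72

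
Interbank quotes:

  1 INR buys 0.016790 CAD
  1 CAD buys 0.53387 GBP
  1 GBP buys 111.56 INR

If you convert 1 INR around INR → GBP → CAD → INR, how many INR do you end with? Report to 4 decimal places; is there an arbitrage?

Around INR → GBP → CAD → INR: 1 ÷ 111.56 ÷ 0.53387 ÷ 0.016790 = 1.000012
Product ≈ 1 (deviation 0.001%, within rounding noise).

1.0000 (no arbitrage)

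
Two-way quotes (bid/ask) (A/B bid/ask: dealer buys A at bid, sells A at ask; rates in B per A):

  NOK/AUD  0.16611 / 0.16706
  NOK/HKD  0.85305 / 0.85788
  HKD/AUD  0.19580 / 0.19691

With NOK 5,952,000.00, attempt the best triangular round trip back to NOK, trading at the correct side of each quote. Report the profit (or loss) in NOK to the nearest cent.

Best loop NOK → HKD → AUD → NOK:
NOK 5,952,000.00 × 0.85305 (sell NOK at bid) = HKD 5,077,353.60
HKD 5,077,353.60 × 0.19580 (sell HKD at bid) = AUD 994,145.83
AUD 994,145.83 ÷ 0.16706 (buy NOK at ask) = NOK 5,950,831.05

Net result: NOK -1,168.95 (no profitable arbitrage after spreads)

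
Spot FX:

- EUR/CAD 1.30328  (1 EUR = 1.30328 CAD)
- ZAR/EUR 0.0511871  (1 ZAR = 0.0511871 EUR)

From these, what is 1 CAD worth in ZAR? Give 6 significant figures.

CAD/ZAR = 14.9900

1 CAD ÷ 1.30328 = 0.767295 EUR
0.767295 EUR ÷ 0.0511871 = 14.99 ZAR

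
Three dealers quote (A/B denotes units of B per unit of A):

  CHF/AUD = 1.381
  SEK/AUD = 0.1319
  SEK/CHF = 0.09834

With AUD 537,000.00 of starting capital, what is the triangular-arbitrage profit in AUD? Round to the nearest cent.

Profitable loop is AUD → SEK → CHF → AUD:
AUD 537,000.00 ÷ 0.1319 = SEK 4,071,266.11
SEK 4,071,266.11 × 0.09834 = CHF 400,368.31
CHF 400,368.31 × 1.381 = AUD 552,908.64
Profit = AUD 552,908.64 − AUD 537,000.00

Profit: AUD 15,908.64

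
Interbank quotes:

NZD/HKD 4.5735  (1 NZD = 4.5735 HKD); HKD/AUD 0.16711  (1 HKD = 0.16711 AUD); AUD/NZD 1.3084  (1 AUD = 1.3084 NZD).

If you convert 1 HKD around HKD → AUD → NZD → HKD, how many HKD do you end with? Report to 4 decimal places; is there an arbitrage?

Around HKD → AUD → NZD → HKD: 1 × 0.16711 × 1.3084 × 4.5735 = 0.999981
Product ≈ 1 (deviation 0.002%, within rounding noise).

1.0000 (no arbitrage)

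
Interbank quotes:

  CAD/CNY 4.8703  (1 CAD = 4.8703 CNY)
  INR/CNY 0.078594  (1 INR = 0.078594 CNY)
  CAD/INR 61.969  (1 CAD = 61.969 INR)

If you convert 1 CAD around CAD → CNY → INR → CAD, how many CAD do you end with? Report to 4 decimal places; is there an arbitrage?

Around CAD → CNY → INR → CAD: 1 × 4.8703 ÷ 0.078594 ÷ 61.969 = 0.999981
Product ≈ 1 (deviation 0.002%, within rounding noise).

1.0000 (no arbitrage)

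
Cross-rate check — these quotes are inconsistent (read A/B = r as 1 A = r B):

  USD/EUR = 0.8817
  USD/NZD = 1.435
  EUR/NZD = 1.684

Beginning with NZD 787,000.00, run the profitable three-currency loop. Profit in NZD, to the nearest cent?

Profitable loop is NZD → USD → EUR → NZD:
NZD 787,000.00 ÷ 1.435 = USD 548,432.06
USD 548,432.06 × 0.8817 = EUR 483,552.54
EUR 483,552.54 × 1.684 = NZD 814,302.48
Profit = NZD 814,302.48 − NZD 787,000.00

Profit: NZD 27,302.48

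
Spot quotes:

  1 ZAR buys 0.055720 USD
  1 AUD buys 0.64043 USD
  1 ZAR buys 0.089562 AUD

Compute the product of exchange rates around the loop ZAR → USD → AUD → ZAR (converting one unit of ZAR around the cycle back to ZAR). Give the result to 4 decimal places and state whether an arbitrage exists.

0.9714 (arbitrage exists)

Around ZAR → USD → AUD → ZAR: 1 × 0.055720 ÷ 0.64043 ÷ 0.089562 = 0.971439
Product < 1; profitable direction is ZAR → AUD → USD → ZAR.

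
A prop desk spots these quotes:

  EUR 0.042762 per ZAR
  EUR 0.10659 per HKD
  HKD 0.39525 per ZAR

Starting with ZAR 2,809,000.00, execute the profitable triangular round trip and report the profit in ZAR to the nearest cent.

Profit: ZAR 42,158.81

Profitable loop is ZAR → EUR → HKD → ZAR:
ZAR 2,809,000.00 × 0.042762 = EUR 120,118.46
EUR 120,118.46 ÷ 0.10659 = HKD 1,126,920.52
HKD 1,126,920.52 ÷ 0.39525 = ZAR 2,851,158.81
Profit = ZAR 2,851,158.81 − ZAR 2,809,000.00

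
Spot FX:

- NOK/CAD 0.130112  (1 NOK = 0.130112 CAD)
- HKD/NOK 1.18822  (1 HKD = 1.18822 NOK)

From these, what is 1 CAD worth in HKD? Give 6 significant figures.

CAD/HKD = 6.46823

1 CAD ÷ 0.130112 = 7.68569 NOK
7.68569 NOK ÷ 1.18822 = 6.46823 HKD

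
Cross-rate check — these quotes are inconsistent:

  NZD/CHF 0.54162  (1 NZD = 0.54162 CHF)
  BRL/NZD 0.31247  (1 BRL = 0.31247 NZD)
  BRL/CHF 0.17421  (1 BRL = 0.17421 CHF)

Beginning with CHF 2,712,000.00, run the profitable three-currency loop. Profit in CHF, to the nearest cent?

Profit: CHF 79,642.14

Profitable loop is CHF → NZD → BRL → CHF:
CHF 2,712,000.00 ÷ 0.54162 = NZD 5,007,200.62
NZD 5,007,200.62 ÷ 0.31247 = BRL 16,024,580.34
BRL 16,024,580.34 × 0.17421 = CHF 2,791,642.14
Profit = CHF 2,791,642.14 − CHF 2,712,000.00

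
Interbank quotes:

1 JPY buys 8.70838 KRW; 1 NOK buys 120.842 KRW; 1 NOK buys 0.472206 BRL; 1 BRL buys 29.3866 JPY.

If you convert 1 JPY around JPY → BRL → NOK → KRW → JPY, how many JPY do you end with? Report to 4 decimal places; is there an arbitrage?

1.0000 (no arbitrage)

Around JPY → BRL → NOK → KRW → JPY: 1 ÷ 29.3866 ÷ 0.472206 × 120.842 ÷ 8.70838 = 0.999999
Product ≈ 1 (deviation 0.000%, within rounding noise).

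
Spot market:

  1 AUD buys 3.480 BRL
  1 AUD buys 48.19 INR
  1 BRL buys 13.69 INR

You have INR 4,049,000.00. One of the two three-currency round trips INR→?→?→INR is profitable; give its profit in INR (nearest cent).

Profit: INR 46,642.22

Profitable loop is INR → BRL → AUD → INR:
INR 4,049,000.00 ÷ 13.69 = BRL 295,763.33
BRL 295,763.33 ÷ 3.480 = AUD 84,989.46
AUD 84,989.46 × 48.19 = INR 4,095,642.22
Profit = INR 4,095,642.22 − INR 4,049,000.00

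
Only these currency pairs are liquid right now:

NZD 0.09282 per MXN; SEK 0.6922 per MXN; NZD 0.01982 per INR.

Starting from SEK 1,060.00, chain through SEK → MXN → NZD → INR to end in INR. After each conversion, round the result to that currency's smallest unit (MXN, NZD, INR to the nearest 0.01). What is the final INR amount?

INR 7,171.54

SEK 1,060.00 ÷ 0.6922 = MXN 1,531.35
MXN 1,531.35 × 0.09282 = NZD 142.14
NZD 142.14 ÷ 0.01982 = INR 7,171.54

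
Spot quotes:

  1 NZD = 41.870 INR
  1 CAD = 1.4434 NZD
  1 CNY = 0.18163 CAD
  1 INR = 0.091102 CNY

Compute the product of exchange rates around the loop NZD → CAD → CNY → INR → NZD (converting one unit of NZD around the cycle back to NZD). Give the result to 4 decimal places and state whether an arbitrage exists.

Around NZD → CAD → CNY → INR → NZD: 1 ÷ 1.4434 ÷ 0.18163 ÷ 0.091102 ÷ 41.870 = 0.999988
Product ≈ 1 (deviation 0.001%, within rounding noise).

1.0000 (no arbitrage)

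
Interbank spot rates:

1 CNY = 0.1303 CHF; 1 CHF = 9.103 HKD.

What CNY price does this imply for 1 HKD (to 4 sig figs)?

HKD/CNY = 0.8431

1 HKD ÷ 9.103 = 0.109854 CHF
0.109854 CHF ÷ 0.1303 = 0.843084 CNY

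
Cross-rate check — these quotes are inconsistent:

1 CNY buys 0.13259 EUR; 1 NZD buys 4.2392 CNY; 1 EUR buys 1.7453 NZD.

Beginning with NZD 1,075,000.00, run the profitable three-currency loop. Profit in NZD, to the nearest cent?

Profit: NZD 20,831.29

Profitable loop is NZD → EUR → CNY → NZD:
NZD 1,075,000.00 ÷ 1.7453 = EUR 615,939.95
EUR 615,939.95 ÷ 0.13259 = CNY 4,645,448.02
CNY 4,645,448.02 ÷ 4.2392 = NZD 1,095,831.29
Profit = NZD 1,095,831.29 − NZD 1,075,000.00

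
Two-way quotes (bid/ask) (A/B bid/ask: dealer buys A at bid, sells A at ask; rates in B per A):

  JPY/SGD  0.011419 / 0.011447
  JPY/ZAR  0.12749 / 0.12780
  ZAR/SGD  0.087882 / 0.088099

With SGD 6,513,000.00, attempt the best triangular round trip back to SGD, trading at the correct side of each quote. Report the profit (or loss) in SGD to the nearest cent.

Net profit: SGD 92,524.66

Best loop SGD → ZAR → JPY → SGD:
SGD 6,513,000.00 ÷ 0.088099 (buy ZAR at ask) = ZAR 73,928,194.42
ZAR 73,928,194.42 ÷ 0.12780 (buy JPY at ask) = JPY 578,467,875
JPY 578,467,875 × 0.011419 (sell JPY at bid) = SGD 6,605,524.66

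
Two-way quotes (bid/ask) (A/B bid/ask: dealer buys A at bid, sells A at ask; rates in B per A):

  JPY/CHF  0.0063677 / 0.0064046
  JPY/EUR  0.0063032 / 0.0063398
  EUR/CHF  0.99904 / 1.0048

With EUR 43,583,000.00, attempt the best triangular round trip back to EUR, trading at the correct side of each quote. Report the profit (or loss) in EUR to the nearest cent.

Net result: EUR -17,316.53 (no profitable arbitrage after spreads)

Best loop EUR → JPY → CHF → EUR:
EUR 43,583,000.00 ÷ 0.0063398 (buy JPY at ask) = JPY 6,874,507,082
JPY 6,874,507,082 × 0.0063677 (sell JPY at bid) = CHF 43,774,798.75
CHF 43,774,798.75 ÷ 1.0048 (buy EUR at ask) = EUR 43,565,683.47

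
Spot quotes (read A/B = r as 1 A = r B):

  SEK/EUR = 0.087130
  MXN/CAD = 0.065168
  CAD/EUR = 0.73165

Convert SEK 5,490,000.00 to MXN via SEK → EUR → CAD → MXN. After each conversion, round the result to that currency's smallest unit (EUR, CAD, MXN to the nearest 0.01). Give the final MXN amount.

SEK 5,490,000.00 × 0.087130 = EUR 478,343.70
EUR 478,343.70 ÷ 0.73165 = CAD 653,787.60
CAD 653,787.60 ÷ 0.065168 = MXN 10,032,341.03

MXN 10,032,341.03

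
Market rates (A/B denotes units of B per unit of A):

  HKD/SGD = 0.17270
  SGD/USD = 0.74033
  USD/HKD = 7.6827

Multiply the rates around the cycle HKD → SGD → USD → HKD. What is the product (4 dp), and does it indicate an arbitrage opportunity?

0.9823 (arbitrage exists)

Around HKD → SGD → USD → HKD: 1 × 0.17270 × 0.74033 × 7.6827 = 0.982272
Product < 1; profitable direction is HKD → USD → SGD → HKD.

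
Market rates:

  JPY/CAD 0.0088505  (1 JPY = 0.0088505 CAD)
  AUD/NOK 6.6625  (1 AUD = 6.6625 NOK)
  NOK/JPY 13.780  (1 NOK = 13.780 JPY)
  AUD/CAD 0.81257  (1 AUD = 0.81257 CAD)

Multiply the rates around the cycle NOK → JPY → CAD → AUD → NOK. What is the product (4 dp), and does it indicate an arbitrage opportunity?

Around NOK → JPY → CAD → AUD → NOK: 1 × 13.780 × 0.0088505 ÷ 0.81257 × 6.6625 = 0.999985
Product ≈ 1 (deviation 0.002%, within rounding noise).

1.0000 (no arbitrage)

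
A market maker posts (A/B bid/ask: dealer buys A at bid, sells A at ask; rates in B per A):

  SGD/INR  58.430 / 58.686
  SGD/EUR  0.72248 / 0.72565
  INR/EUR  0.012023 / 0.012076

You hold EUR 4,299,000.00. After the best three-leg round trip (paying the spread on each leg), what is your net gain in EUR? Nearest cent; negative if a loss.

Best loop EUR → INR → SGD → EUR:
EUR 4,299,000.00 ÷ 0.012076 (buy INR at ask) = INR 355,995,362.70
INR 355,995,362.70 ÷ 58.686 (buy SGD at ask) = SGD 6,066,103.72
SGD 6,066,103.72 × 0.72248 (sell SGD at bid) = EUR 4,382,638.61

Net profit: EUR 83,638.61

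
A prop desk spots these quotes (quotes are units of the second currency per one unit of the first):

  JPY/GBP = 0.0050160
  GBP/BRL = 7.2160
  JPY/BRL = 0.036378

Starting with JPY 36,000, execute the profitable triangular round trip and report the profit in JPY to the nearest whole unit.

Profitable loop is JPY → BRL → GBP → JPY:
JPY 36,000 × 0.036378 = BRL 1,309.61
BRL 1,309.61 ÷ 7.2160 = GBP 181.49
GBP 181.49 ÷ 0.0050160 = JPY 36,182
Profit = JPY 36,182 − JPY 36,000

Profit: JPY 182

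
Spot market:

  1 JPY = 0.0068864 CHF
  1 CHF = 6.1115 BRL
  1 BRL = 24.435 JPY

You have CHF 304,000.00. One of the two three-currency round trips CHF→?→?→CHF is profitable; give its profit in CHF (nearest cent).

Profit: CHF 8,626.64

Profitable loop is CHF → BRL → JPY → CHF:
CHF 304,000.00 × 6.1115 = BRL 1,857,896.00
BRL 1,857,896.00 × 24.435 = JPY 45,397,689
JPY 45,397,689 × 0.0068864 = CHF 312,626.64
Profit = CHF 312,626.64 − CHF 304,000.00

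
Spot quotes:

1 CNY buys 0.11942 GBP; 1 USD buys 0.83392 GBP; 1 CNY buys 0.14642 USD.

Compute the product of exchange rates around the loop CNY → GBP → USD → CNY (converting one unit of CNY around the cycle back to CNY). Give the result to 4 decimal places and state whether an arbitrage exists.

0.9780 (arbitrage exists)

Around CNY → GBP → USD → CNY: 1 × 0.11942 ÷ 0.83392 ÷ 0.14642 = 0.978030
Product < 1; profitable direction is CNY → USD → GBP → CNY.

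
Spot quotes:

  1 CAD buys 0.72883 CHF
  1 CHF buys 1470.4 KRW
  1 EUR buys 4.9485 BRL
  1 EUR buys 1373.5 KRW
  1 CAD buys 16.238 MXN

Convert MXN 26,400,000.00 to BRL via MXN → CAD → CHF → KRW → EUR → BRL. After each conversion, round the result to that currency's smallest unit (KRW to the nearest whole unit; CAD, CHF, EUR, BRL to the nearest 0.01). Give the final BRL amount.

MXN 26,400,000.00 ÷ 16.238 = CAD 1,625,815.99
CAD 1,625,815.99 × 0.72883 = CHF 1,184,943.47
CHF 1,184,943.47 × 1470.4 = KRW 1,742,340,878
KRW 1,742,340,878 ÷ 1373.5 = EUR 1,268,540.86
EUR 1,268,540.86 × 4.9485 = BRL 6,277,374.45

BRL 6,277,374.45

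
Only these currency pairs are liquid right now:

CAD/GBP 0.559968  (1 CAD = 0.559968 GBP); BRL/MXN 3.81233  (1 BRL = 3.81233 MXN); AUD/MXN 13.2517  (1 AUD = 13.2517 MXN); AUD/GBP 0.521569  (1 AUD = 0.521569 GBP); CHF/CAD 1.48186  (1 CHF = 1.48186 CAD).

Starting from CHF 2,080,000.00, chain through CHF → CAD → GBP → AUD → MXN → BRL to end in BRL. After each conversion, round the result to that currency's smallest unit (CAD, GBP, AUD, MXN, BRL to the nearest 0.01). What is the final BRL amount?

CHF 2,080,000.00 × 1.48186 = CAD 3,082,268.80
CAD 3,082,268.80 × 0.559968 = GBP 1,725,971.90
GBP 1,725,971.90 ÷ 0.521569 = AUD 3,309,191.88
AUD 3,309,191.88 × 13.2517 = MXN 43,852,418.04
MXN 43,852,418.04 ÷ 3.81233 = BRL 11,502,786.50

BRL 11,502,786.50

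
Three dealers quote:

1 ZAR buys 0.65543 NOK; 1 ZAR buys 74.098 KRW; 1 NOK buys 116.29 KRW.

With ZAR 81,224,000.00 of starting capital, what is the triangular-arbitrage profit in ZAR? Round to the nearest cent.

Profit: ZAR 2,326,022.95

Profitable loop is ZAR → NOK → KRW → ZAR:
ZAR 81,224,000.00 × 0.65543 = NOK 53,236,646.32
NOK 53,236,646.32 × 116.29 = KRW 6,190,889,601
KRW 6,190,889,601 ÷ 74.098 = ZAR 83,550,022.95
Profit = ZAR 83,550,022.95 − ZAR 81,224,000.00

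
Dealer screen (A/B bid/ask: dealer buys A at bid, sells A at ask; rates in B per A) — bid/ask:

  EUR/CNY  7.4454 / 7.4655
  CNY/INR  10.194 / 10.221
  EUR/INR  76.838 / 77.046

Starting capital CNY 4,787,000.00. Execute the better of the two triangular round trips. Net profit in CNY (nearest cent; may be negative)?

Net profit: CNY 33,445.66

Best loop CNY → EUR → INR → CNY:
CNY 4,787,000.00 ÷ 7.4655 (buy EUR at ask) = EUR 641,216.26
EUR 641,216.26 × 76.838 (sell EUR at bid) = INR 49,269,775.10
INR 49,269,775.10 ÷ 10.221 (buy CNY at ask) = CNY 4,820,445.66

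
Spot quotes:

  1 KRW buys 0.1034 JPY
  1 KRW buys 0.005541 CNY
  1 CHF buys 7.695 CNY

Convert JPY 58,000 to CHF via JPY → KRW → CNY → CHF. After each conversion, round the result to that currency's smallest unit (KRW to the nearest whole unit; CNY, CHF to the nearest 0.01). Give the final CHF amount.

JPY 58,000 ÷ 0.1034 = KRW 560,928
KRW 560,928 × 0.005541 = CNY 3,108.10
CNY 3,108.10 ÷ 7.695 = CHF 403.91

CHF 403.91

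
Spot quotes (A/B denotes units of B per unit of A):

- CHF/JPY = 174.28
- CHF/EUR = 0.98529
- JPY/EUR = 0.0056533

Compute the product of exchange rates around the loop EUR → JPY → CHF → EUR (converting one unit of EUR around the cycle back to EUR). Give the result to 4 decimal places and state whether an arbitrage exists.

1.0000 (no arbitrage)

Around EUR → JPY → CHF → EUR: 1 ÷ 0.0056533 ÷ 174.28 × 0.98529 = 1.000033
Product ≈ 1 (deviation 0.003%, within rounding noise).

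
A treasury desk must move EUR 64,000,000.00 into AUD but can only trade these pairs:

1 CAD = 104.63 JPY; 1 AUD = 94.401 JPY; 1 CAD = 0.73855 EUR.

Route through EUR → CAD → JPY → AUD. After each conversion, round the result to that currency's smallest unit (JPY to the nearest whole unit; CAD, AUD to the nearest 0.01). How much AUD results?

AUD 96,046,092.74

EUR 64,000,000.00 ÷ 0.73855 = CAD 86,656,285.97
CAD 86,656,285.97 × 104.63 = JPY 9,066,847,201
JPY 9,066,847,201 ÷ 94.401 = AUD 96,046,092.74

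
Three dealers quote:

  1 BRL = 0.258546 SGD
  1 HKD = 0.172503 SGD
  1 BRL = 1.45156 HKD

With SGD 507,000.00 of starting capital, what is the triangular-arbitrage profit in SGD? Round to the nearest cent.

Profitable loop is SGD → HKD → BRL → SGD:
SGD 507,000.00 ÷ 0.172503 = HKD 2,939,079.32
HKD 2,939,079.32 ÷ 1.45156 = BRL 2,024,772.88
BRL 2,024,772.88 × 0.258546 = SGD 523,496.93
Profit = SGD 523,496.93 − SGD 507,000.00

Profit: SGD 16,496.93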